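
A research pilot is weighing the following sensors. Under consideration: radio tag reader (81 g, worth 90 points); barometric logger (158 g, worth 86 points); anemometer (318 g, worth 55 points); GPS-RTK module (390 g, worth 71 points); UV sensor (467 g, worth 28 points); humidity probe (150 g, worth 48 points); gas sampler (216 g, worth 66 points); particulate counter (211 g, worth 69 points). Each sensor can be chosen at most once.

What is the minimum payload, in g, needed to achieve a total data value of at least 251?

600

Need the lightest bundle worth ≥ 251.
Taking radio tag reader + barometric logger + humidity probe + particulate counter gives 293 (≥ 251) for 600 g.
Any bundle with less than 600 g falls short of 251.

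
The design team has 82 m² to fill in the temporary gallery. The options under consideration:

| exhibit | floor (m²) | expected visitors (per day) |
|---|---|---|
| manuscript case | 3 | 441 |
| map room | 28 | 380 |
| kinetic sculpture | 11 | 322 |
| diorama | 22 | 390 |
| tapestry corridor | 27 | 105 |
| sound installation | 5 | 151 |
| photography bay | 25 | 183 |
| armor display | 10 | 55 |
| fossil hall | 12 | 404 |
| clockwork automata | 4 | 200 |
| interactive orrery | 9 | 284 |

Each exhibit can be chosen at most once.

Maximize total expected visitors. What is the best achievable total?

2247

Best packing: manuscript case + kinetic sculpture + diorama + sound installation + armor display + fossil hall + clockwork automata + interactive orrery — 76 m², 2247 total.
No other feasible combination exceeds 2247.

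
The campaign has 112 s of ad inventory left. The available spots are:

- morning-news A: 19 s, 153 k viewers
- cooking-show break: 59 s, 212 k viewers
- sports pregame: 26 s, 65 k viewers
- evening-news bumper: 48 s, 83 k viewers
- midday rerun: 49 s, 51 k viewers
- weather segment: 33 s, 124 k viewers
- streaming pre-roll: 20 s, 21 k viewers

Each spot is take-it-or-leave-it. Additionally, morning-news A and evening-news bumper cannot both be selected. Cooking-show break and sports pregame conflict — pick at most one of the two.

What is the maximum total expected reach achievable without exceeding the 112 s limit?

Morning-news A + cooking-show break + weather segment uses 111 of the 112 s and totals 489.

489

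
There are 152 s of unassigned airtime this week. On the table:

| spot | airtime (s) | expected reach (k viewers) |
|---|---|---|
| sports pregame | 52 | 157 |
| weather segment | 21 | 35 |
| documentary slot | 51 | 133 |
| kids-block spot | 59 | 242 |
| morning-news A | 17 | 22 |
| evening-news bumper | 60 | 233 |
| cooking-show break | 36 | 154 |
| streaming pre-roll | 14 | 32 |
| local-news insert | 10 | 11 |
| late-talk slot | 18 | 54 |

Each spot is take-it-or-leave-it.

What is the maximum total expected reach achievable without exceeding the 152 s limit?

561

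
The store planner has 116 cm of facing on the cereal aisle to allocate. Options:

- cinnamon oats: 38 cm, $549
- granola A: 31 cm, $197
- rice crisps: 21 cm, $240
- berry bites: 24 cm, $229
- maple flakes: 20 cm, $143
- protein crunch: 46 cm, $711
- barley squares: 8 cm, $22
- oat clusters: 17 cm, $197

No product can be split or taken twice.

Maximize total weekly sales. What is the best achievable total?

1522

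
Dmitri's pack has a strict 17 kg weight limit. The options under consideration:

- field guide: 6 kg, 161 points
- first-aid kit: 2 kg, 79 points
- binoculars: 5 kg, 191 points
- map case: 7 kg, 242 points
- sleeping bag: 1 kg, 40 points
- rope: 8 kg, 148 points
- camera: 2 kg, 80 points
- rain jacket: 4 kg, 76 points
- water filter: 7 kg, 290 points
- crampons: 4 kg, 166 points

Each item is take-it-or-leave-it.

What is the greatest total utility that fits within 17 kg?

687

Taking the top-ratio items first gives first-aid kit + sleeping bag + camera + water filter + crampons for 655 (16 kg).
The 4 kg tied up in first-aid kit and camera is better spent on binoculars — total rises to 687 (17 kg).
Next best is first-aid kit + binoculars + sleeping bag + camera + water filter at 680 (17 kg) — short by 7.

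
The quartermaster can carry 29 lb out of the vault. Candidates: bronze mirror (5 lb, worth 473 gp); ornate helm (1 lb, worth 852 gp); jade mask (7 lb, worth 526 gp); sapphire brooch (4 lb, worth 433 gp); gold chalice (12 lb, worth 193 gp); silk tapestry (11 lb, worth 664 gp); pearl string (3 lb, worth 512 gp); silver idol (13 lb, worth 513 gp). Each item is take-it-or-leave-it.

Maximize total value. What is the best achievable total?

Greedy by ratio would take bronze mirror + ornate helm + jade mask + sapphire brooch + pearl string: 20 lb used, total 2796.
The 4 lb tied up in sapphire brooch is better spent on silk tapestry — total rises to 3027 (27 lb).

3027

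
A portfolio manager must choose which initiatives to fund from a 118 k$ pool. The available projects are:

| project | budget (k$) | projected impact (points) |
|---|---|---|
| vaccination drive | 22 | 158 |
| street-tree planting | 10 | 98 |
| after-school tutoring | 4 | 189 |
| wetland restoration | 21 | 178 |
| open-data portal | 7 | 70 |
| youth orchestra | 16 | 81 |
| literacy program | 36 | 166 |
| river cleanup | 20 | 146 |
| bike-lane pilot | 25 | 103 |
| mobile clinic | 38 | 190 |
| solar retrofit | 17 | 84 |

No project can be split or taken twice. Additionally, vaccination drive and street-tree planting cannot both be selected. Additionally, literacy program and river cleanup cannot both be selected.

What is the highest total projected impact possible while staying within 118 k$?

Taking street-tree planting + after-school tutoring + wetland restoration + open-data portal + river cleanup + mobile clinic + solar retrofit: 117 k$ used, 955 in projected impact.

955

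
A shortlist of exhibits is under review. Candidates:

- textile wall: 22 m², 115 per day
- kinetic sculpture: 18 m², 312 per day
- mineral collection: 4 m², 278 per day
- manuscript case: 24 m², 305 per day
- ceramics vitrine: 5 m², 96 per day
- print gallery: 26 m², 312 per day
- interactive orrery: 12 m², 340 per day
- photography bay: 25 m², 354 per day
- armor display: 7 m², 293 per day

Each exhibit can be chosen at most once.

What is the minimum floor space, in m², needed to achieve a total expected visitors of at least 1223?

Need the lightest bundle worth ≥ 1223.
kinetic sculpture + mineral collection + interactive orrery + armor display reaches 1223 using 41 m².
Below 41 m² the best achievable stays under 1223.

41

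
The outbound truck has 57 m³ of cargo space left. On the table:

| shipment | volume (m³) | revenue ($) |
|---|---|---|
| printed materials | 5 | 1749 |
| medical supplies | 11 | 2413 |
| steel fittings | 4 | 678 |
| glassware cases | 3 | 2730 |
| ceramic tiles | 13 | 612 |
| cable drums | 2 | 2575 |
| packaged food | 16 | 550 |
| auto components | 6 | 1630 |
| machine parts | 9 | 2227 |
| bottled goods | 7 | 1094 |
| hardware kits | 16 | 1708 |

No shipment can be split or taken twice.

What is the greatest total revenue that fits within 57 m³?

15710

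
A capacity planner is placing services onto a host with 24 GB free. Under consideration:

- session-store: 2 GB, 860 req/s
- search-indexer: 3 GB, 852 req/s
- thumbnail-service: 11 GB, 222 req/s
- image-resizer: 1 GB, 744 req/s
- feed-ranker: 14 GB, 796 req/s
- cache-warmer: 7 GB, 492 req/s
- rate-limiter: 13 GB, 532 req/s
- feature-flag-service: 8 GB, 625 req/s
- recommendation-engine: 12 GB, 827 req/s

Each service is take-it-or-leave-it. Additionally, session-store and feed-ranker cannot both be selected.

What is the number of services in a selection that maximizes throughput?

Best achievable throughput is 3573.
For example session-store + search-indexer + image-resizer + cache-warmer + feature-flag-service achieves it, using 21 GB.
Any selection reaching 3573 contains exactly 5 services.

5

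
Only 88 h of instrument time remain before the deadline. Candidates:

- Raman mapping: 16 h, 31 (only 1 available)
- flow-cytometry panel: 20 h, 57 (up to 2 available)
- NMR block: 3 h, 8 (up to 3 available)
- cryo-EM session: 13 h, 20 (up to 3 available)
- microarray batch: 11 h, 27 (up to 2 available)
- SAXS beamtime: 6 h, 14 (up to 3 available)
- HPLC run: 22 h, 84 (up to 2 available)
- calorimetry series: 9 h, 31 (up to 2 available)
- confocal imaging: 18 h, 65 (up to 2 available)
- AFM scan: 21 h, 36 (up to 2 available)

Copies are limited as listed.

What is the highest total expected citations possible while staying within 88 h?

The ratio ordering already packs tightly: 2×NMR block + 2×HPLC run + 2×confocal imaging, 86 h, 314.
That's the maximum — no swap from here does better than 314.

314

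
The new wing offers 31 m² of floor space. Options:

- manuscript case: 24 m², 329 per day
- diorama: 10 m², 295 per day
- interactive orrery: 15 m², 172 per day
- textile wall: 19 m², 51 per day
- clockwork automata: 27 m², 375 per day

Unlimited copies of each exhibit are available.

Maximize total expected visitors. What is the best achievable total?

885

3×diorama uses 30 of the 31 m² and totals 885.
Nothing else within 31 m² beats 885.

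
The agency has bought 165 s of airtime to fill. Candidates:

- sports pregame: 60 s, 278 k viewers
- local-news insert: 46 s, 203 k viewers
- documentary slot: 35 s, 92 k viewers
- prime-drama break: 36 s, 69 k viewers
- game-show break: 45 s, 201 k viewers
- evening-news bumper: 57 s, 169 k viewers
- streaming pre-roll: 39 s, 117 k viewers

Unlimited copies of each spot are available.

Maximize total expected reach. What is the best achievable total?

757

By expected reach per s: sports pregame 4.63, game-show break 4.47, local-news insert 4.41, streaming pre-roll 3.00 lead.
Best packing: 2×sports pregame + game-show break — 165 s, 757 total.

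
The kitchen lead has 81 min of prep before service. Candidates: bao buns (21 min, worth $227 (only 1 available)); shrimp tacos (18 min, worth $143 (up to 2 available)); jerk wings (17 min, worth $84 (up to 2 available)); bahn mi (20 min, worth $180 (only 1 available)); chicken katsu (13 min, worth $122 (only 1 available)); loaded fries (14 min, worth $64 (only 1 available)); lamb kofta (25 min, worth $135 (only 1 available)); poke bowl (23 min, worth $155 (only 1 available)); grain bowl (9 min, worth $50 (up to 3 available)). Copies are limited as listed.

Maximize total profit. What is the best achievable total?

722

Best packing: bao buns + shrimp tacos + bahn mi + chicken katsu + grain bowl — 81 min, 722 total.
Every other selection either busts 81 min or exceeds an availability limit or fails to beat 722.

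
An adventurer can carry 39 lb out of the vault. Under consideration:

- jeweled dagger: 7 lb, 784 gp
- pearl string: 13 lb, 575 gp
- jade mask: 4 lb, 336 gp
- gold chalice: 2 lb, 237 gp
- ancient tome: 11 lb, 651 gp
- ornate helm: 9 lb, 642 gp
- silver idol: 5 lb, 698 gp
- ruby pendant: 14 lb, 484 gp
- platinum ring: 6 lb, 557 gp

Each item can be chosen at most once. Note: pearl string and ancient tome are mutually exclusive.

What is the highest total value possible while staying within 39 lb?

3348

Greedy by ratio would take jeweled dagger + jade mask + gold chalice + ornate helm + silver idol + platinum ring: 33 lb used, total 3254.
Replace platinum ring with ancient tome: the trade gains 94 net, giving 3348 at 38 lb.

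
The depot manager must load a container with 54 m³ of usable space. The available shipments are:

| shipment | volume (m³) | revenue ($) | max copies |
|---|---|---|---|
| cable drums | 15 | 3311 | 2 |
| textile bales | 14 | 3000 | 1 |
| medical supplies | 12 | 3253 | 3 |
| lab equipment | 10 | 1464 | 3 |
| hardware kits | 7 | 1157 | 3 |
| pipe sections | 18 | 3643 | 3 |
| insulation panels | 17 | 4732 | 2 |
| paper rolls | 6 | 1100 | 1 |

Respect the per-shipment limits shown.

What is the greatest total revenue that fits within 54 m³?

Taking the top-ratio shipments first gives medical supplies + 2×insulation panels + paper rolls for 13817 (52 m³).
The 23 m³ tied up in insulation panels and paper rolls is better spent on 2×medical supplies — total rises to 14491 (53 m³).

14491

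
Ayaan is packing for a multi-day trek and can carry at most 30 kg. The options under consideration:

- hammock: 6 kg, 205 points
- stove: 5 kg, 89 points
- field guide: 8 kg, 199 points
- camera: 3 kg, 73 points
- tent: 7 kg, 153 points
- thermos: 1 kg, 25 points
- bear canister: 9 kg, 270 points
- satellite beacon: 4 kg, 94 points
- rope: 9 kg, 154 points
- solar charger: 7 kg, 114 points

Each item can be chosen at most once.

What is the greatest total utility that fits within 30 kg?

841

Taking the top-ratio items first gives hammock + field guide + camera + thermos + bear canister for 772 (27 kg).
Replace thermos with satellite beacon: the trade gains 69 net, giving 841 at 30 kg.
The closest alternative, hammock + field guide + tent + bear canister, reaches only 827.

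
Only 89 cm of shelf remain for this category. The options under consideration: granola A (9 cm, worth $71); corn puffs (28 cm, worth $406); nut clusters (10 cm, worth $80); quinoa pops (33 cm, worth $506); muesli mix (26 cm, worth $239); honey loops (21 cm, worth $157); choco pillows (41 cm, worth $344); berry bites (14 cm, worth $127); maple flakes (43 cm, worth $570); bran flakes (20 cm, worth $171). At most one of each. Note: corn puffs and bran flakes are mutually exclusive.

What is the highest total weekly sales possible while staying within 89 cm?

Taking the top-ratio products first gives corn puffs + quinoa pops + muesli mix for 1151 (87 cm).
Replace corn puffs and muesli mix with nut clusters + maple flakes: the trade gains 5 net, giving 1156 at 86 cm.
Nothing else feasible within 89 cm beats 1156.

1156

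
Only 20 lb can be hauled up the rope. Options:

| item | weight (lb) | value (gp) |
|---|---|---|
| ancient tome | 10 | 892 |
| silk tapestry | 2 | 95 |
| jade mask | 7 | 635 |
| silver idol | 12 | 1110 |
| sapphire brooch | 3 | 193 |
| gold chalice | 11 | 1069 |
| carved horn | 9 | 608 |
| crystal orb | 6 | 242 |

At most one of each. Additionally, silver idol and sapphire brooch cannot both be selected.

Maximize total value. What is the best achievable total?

1799

Density check — gold chalice 97.18, silver idol 92.50, jade mask 90.71, ancient tome 89.20 are the best per lb.
Taking silk tapestry + jade mask + gold chalice: 20 lb used, 1799 in value.
Every other selection either busts 20 lb or breaks a pairing rule or fails to beat 1799.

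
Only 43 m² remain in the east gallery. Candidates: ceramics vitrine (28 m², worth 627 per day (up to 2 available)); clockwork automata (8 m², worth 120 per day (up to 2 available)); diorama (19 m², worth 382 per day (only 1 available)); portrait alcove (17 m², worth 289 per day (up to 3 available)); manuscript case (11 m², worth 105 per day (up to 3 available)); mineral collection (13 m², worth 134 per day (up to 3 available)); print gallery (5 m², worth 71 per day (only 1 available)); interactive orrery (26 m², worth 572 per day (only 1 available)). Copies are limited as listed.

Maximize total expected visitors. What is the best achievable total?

861

Density check — ceramics vitrine 22.39, interactive orrery 22.00, diorama 20.11, portrait alcove 17.00 are the best per m².
A density-first pass picks ceramics vitrine + clockwork automata + print gallery — 818 at 41 m².
A better packing is portrait alcove + interactive orrery: 43 m², total 861.
No other feasible combination exceeds 861.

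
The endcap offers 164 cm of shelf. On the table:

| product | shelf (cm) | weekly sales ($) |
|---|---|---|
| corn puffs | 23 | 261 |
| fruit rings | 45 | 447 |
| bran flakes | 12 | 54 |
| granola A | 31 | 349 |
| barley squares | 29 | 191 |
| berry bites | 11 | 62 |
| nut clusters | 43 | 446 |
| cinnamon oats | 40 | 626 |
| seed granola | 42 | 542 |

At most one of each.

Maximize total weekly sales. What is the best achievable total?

1964

Ranking by ratio (weekly sales/cm): cinnamon oats 15.65, seed granola 12.90, corn puffs 11.35, granola A 11.26.
Greedy by ratio would take corn puffs + bran flakes + granola A + berry bites + cinnamon oats + seed granola: 159 cm used, total 1894.
Dropping corn puffs and bran flakes and berry bites frees 46 cm; slotting in fruit rings (45 cm) lifts the total to 1964 at 158 cm.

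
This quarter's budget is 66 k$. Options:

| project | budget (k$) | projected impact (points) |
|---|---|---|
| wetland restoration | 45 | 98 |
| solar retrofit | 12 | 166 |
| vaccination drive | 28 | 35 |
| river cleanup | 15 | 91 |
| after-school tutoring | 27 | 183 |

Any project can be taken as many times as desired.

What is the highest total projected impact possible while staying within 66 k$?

Taking 5×solar retrofit: 60 k$ used, 830 in projected impact.

830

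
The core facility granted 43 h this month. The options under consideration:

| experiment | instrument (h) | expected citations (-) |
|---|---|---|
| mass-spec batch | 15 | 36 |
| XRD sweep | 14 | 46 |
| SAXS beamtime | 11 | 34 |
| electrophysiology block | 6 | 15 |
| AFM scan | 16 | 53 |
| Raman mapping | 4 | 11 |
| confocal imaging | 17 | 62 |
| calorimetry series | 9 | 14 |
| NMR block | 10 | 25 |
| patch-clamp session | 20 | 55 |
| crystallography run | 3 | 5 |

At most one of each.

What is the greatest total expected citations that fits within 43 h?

Greedy by ratio would take electrophysiology block + AFM scan + Raman mapping + confocal imaging: 43 h used, total 141.
But XRD sweep + SAXS beamtime + confocal imaging fits in 42 h and reaches 142.
An exhaustive check of the 2048 subsets confirms 142.

142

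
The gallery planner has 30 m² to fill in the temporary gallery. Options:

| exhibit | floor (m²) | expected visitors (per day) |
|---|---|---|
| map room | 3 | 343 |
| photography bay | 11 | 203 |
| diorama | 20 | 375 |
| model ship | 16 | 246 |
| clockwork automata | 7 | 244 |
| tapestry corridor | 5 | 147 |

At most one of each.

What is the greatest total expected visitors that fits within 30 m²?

A density-first pass picks map room + photography bay + clockwork automata + tapestry corridor — 937 at 26 m².
Dropping photography bay and tapestry corridor frees 16 m²; slotting in diorama (20 m²) lifts the total to 962 at 30 m².

962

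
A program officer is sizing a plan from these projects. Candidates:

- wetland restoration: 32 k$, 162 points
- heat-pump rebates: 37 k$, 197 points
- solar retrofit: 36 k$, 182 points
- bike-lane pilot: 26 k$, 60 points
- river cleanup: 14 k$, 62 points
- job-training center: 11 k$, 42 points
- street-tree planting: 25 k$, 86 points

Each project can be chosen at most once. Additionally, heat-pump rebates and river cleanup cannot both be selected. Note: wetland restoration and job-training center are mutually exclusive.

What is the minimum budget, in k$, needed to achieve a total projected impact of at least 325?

68

Minimise k$ subject to total projected impact ≥ 325.
Taking wetland restoration + solar retrofit gives 344 (≥ 325) for 68 k$.
Below 68 k$ the best achievable stays under 325.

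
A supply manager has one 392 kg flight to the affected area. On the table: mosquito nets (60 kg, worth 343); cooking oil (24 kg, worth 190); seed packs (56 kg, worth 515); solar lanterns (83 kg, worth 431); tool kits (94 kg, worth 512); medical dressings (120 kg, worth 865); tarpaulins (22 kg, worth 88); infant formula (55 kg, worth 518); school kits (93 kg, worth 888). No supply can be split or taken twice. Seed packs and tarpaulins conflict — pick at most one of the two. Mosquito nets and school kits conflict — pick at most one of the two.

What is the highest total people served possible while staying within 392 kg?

2976

Taking cooking oil + seed packs + medical dressings + infant formula + school kits: 348 kg used, 2976 in people served.
The closest alternative, cooking oil + tool kits + medical dressings + infant formula + school kits, reaches only 2973.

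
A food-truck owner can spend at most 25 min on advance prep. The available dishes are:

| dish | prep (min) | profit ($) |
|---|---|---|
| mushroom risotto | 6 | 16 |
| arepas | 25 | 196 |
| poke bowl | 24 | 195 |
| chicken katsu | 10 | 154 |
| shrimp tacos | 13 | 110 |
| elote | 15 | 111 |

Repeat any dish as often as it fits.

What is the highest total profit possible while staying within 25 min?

Best packing: 2×chicken katsu — 20 min, 308 total.
That's the maximum — no swap from here does better than 308.

308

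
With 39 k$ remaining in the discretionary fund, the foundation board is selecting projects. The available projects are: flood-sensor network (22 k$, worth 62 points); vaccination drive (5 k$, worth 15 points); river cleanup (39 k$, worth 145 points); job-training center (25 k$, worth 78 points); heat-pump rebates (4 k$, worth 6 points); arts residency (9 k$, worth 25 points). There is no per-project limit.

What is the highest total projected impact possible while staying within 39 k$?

The ratio ordering already packs tightly: river cleanup, 39 k$, 145.
Every other selection either busts 39 k$ or fails to beat 145.

145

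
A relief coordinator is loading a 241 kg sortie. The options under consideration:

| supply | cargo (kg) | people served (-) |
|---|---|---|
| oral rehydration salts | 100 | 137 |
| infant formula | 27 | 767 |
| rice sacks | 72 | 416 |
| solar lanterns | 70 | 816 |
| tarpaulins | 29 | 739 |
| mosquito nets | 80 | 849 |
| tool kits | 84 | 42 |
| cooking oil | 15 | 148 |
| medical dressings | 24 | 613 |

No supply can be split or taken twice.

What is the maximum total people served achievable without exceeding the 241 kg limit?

3784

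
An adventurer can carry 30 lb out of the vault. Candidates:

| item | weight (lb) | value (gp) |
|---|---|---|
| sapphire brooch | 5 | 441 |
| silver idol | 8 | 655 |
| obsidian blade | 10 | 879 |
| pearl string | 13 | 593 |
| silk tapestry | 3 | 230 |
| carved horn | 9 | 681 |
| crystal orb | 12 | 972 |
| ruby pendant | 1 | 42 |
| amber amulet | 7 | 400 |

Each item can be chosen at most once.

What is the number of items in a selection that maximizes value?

The maximum value within 30 lb is 2522.
For example sapphire brooch + obsidian blade + silk tapestry + crystal orb achieves it, using 30 lb.
All optima have 4 items.

4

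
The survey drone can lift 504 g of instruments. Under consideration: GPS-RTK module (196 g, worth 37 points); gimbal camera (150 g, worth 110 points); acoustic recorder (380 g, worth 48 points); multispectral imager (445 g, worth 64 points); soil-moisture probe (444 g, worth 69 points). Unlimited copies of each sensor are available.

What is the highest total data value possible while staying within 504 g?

Density check — gimbal camera 0.73, GPS-RTK module 0.19, soil-moisture probe 0.16, multispectral imager 0.14 are the best per g.
3×gimbal camera uses 450 of the 504 g and totals 330.
That's the maximum — no swap from here does better than 330.

330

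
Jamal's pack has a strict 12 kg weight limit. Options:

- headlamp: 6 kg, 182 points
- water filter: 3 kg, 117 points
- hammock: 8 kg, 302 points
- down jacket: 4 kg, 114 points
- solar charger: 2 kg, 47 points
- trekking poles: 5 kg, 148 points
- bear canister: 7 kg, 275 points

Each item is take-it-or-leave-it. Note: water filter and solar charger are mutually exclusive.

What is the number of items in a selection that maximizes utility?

2

Best achievable utility is 423.
For example trekking poles + bear canister achieves it, using 12 kg.
Any selection reaching 423 contains exactly 2 items.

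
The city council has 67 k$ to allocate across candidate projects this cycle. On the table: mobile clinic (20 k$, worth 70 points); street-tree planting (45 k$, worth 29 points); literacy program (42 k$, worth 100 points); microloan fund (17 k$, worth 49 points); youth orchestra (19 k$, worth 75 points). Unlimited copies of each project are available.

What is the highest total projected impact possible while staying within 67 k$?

Ranking by ratio (projected impact/k$): youth orchestra 3.95, mobile clinic 3.50, microloan fund 2.88.
Best packing: 3×youth orchestra — 57 k$, 225 total.

225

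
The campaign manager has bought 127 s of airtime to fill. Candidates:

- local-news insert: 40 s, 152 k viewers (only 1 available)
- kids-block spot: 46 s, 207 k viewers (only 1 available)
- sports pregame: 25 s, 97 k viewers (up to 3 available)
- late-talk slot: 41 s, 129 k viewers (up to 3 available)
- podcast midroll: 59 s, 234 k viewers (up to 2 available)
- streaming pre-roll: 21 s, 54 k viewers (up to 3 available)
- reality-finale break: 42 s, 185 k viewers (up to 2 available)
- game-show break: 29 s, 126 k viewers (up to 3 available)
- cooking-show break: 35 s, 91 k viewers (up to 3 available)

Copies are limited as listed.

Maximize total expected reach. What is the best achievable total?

The ratio heuristic lands on kids-block spot + reality-finale break + game-show break (518) but leaves 10 s idle.
Dropping kids-block spot frees 46 s; slotting in sports pregame + game-show break (54 s) lifts the total to 534 at 125 s.
That's the maximum — no swap from here does better than 534.

534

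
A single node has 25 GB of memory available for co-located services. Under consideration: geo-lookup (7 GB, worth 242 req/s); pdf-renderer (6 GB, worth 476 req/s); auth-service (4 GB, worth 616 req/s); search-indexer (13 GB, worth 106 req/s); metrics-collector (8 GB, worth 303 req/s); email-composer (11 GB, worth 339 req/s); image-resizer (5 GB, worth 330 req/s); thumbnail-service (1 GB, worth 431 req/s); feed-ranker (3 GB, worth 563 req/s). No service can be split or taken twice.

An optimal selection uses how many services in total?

The maximum throughput within 25 GB is 2425.
For example pdf-renderer + auth-service + email-composer + thumbnail-service + feed-ranker achieves it, using 25 GB.
Every optimal selection uses 5 services.

5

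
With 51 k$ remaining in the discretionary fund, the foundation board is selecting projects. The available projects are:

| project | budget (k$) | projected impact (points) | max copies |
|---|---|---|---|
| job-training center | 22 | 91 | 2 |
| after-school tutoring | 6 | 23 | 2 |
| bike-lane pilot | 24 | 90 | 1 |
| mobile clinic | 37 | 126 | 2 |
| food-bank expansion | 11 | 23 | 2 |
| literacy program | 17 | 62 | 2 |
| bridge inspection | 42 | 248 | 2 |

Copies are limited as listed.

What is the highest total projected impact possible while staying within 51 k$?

271

After-school tutoring + bridge inspection uses 48 of the 51 k$ and totals 271.
The spare 3 k$ is too small for any remaining project, and no exchange beats 271.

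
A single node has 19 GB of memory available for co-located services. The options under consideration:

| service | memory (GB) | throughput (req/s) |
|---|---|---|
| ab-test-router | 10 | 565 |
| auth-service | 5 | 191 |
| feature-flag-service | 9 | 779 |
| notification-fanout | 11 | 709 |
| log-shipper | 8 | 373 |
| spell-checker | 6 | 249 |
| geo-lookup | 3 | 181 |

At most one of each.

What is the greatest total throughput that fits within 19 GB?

1344

Greedy by ratio would take feature-flag-service + spell-checker + geo-lookup: 18 GB used, total 1209.
Dropping spell-checker and geo-lookup frees 9 GB; slotting in ab-test-router (10 GB) lifts the total to 1344 at 19 GB.
Every other selection either busts 19 GB or fails to beat 1344.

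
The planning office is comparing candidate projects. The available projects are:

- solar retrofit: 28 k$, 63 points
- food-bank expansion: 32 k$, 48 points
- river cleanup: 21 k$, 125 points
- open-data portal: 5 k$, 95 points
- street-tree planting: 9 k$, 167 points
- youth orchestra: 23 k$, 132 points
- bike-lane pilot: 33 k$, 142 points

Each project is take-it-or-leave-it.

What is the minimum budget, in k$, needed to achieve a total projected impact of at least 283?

30

Minimise k$ subject to total projected impact ≥ 283.
Taking river cleanup + street-tree planting gives 292 (≥ 283) for 30 k$.
Below 30 k$ the best achievable stays under 283.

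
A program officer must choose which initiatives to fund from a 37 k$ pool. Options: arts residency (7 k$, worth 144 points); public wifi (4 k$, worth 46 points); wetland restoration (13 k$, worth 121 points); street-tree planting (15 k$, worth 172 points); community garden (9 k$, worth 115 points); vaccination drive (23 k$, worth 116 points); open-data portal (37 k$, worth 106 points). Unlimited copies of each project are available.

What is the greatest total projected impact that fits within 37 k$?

720

Best packing: 5×arts residency — 35 k$, 720 total.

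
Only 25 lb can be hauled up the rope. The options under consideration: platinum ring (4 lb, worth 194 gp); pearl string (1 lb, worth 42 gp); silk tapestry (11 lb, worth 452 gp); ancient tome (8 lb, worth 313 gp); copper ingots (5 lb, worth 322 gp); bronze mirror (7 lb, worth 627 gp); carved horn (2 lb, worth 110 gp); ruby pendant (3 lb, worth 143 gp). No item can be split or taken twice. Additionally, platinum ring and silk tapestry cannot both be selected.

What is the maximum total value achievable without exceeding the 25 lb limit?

Density check — bronze mirror 89.57, copper ingots 64.40, carved horn 55.00 are the best per lb.
Filling by ratio: platinum ring + pearl string + copper ingots + bronze mirror + carved horn + ruby pendant for 1438, with 3 lb left unused.
The 5 lb tied up in platinum ring and pearl string is better spent on ancient tome — total rises to 1515 (25 lb).
That's the maximum — no feasible swap from here does better than 1515.

1515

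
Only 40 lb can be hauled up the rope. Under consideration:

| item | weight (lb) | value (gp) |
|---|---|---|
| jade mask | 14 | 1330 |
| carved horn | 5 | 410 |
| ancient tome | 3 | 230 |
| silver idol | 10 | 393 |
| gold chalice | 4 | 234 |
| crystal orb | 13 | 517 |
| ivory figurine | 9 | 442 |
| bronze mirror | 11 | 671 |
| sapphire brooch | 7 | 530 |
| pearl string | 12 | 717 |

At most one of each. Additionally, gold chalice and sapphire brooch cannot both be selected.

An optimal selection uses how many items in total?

Optimal total is 3171.
One optimal bundle: jade mask + carved horn + ancient tome + bronze mirror + sapphire brooch (40 lb).
Every optimal selection uses 5 items.

5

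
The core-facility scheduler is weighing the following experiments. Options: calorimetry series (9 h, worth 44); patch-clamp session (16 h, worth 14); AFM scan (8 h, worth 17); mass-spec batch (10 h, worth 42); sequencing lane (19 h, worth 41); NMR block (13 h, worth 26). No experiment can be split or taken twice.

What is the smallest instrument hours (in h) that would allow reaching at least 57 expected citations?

Minimise h subject to total expected citations ≥ 57.
calorimetry series + AFM scan: 61 expected citations at 17 h.
Any bundle with less than 17 h falls short of 57.

17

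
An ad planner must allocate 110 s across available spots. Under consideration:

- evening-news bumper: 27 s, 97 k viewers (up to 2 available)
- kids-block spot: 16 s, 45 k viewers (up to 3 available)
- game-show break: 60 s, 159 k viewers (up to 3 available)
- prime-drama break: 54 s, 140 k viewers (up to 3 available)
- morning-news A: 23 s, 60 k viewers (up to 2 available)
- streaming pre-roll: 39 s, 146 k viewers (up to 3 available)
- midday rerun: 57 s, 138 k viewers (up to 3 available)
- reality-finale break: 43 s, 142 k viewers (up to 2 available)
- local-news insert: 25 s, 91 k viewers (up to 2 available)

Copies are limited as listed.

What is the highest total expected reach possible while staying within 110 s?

Density check — streaming pre-roll 3.74, local-news insert 3.64, evening-news bumper 3.59, reality-finale break 3.30 are the best per s.
Filling by ratio: 2×streaming pre-roll + local-news insert for 383, with 7 s left unused.
Dropping local-news insert frees 25 s; slotting in evening-news bumper (27 s) lifts the total to 389 at 105 s.
The spare 5 s is too small for any remaining spot, and no exchange beats 389.

389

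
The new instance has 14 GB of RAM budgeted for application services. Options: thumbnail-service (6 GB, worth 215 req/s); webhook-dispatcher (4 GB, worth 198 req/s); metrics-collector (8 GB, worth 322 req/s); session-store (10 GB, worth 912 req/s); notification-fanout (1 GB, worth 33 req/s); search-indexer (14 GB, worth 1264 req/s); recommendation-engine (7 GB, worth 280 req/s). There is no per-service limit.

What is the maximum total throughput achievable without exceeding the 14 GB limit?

1264

A density-first pass picks webhook-dispatcher + session-store — 1110 at 14 GB.
Dropping webhook-dispatcher and session-store frees 14 GB; slotting in search-indexer (14 GB) lifts the total to 1264 at 14 GB.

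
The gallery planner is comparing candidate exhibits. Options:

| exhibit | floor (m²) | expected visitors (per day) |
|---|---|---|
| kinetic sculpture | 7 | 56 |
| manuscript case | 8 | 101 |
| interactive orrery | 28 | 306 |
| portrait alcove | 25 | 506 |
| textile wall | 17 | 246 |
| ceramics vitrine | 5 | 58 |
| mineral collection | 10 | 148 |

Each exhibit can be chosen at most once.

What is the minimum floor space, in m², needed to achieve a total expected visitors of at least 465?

25

Look for the lowest-floor combination reaching 465.
portrait alcove reaches 506 using 25 m².
Below 25 m² the best achievable stays under 465.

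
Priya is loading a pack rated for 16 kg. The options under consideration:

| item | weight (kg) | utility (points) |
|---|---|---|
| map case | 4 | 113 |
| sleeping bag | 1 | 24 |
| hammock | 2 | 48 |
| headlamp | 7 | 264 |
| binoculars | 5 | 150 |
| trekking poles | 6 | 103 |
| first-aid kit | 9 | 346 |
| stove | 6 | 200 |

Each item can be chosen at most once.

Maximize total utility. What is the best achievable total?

Headlamp + first-aid kit uses 16 of the 16 kg and totals 610.
No other feasible combination exceeds 610.

610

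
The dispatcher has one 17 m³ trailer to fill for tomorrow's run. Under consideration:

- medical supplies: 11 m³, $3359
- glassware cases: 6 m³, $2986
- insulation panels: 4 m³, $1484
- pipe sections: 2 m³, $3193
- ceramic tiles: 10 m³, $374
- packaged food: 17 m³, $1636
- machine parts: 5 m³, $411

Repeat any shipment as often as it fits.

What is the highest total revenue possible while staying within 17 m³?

8×pipe sections uses 16 of the 17 m³ and totals 25544.
Every other selection either busts 17 m³ or fails to beat 25544.

25544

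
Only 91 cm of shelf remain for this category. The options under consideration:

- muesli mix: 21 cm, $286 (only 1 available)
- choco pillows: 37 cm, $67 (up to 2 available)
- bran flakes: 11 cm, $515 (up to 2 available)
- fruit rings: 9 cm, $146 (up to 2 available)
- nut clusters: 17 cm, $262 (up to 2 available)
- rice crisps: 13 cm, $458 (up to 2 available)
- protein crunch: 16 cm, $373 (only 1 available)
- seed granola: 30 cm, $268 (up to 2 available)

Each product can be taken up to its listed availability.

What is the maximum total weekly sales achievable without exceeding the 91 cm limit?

2727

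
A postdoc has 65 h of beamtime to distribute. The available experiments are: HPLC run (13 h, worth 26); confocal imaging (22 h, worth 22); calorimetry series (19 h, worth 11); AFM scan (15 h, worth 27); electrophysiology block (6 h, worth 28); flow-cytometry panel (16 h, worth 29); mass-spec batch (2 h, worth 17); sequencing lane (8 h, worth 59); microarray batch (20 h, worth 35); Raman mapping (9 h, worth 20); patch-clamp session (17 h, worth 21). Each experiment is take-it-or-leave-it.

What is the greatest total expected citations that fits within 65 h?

Greedy by ratio would take HPLC run + electrophysiology block + flow-cytometry panel + mass-spec batch + sequencing lane + Raman mapping: 54 h used, total 179.
Replace Raman mapping with microarray batch: the trade gains 15 net, giving 194 at 65 h.
No other feasible combination exceeds 194.

194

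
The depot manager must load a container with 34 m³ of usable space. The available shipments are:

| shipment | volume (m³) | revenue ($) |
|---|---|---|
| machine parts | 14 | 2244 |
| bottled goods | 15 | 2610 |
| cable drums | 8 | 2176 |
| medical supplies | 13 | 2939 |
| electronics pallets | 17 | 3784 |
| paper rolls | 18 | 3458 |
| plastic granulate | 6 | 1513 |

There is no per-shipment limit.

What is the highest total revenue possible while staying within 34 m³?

8891

Taking the top-ratio shipments first gives 4×cable drums for 8704 (32 m³).
Dropping 2×cable drums frees 16 m³; slotting in 3×plastic granulate (18 m³) lifts the total to 8891 at 34 m³.
Every other selection either busts 34 m³ or fails to beat 8891.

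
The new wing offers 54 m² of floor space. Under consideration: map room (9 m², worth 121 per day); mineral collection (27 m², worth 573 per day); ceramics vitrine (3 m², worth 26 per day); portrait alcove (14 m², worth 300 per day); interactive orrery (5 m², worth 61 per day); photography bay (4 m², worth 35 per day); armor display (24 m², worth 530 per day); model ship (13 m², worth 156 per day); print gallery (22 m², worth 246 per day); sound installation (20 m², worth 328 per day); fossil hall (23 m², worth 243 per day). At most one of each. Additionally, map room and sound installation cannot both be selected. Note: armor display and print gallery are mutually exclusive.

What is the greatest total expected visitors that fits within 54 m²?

1129

Density check — armor display 22.08, portrait alcove 21.43, mineral collection 21.22, sound installation 16.40 are the best per m².
Filling by ratio: map room + portrait alcove + interactive orrery + armor display for 1012, with 2 m² left unused.
A better packing is mineral collection + ceramics vitrine + armor display: 54 m², total 1129.
No other feasible combination exceeds 1129.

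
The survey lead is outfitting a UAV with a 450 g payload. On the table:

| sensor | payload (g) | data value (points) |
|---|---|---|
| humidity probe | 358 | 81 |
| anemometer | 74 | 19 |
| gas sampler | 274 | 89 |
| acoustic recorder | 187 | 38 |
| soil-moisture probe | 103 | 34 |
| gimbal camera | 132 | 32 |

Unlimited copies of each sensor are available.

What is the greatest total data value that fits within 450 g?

Taking 4×soil-moisture probe: 412 g used, 136 in data value.
That's the maximum — no swap from here does better than 136.

136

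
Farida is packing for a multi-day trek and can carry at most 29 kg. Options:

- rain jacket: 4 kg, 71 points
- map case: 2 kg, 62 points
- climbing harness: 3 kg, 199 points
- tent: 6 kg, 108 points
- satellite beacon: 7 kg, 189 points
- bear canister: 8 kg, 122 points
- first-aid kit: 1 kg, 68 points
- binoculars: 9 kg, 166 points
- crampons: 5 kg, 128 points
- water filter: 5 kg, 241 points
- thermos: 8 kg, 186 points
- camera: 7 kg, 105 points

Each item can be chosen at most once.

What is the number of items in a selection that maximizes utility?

6

The maximum utility within 29 kg is 1011.
climbing harness + satellite beacon + first-aid kit + crampons + water filter + thermos hits 1011 at 29 kg.
All optima have 6 items.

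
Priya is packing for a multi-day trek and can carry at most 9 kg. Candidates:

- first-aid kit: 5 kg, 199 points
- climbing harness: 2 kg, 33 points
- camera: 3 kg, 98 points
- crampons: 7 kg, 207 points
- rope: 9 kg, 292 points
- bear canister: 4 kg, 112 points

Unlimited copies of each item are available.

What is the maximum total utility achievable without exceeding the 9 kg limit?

311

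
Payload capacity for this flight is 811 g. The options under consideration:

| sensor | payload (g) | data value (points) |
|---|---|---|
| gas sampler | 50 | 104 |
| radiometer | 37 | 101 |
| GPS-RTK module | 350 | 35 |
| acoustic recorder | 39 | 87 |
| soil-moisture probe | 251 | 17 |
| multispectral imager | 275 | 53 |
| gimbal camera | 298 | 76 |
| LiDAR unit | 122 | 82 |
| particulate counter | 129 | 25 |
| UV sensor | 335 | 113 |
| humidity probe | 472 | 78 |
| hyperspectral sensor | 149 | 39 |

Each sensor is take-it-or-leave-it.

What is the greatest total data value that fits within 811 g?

Ranking by ratio (data value/g): radiometer 2.73, acoustic recorder 2.23, gas sampler 2.08, LiDAR unit 0.67.
The ratio ordering already packs tightly: gas sampler + radiometer + acoustic recorder + LiDAR unit + UV sensor + hyperspectral sensor, 732 g, 526.
An exhaustive check of the 4096 subsets confirms 526.

526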